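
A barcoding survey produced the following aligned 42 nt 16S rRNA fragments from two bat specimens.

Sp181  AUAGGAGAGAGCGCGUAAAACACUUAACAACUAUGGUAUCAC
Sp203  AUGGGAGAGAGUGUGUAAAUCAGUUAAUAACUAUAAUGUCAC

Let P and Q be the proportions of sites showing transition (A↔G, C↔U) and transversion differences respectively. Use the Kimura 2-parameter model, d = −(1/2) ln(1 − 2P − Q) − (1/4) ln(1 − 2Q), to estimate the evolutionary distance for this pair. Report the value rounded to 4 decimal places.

Differing sites — 3:A/G (Ti); 12:C/U (Ti); 14:C/U (Ti); 20:A/U (Tv); 23:C/G (Tv); 28:C/U (Ti); 35:G/A (Ti); 36:G/A (Ti); 38:A/G (Ti).
Of the 9 differences, 7 transitions and 2 transversions over 42 sites: P = 7/42 = 0.166667, Q = 2/42 = 0.047619.
d = −0.5·ln(0.619047) − 0.25·ln(0.904762) = −0.5·(-0.479574) − 0.25·(-0.100083) = 0.2648.

0.2648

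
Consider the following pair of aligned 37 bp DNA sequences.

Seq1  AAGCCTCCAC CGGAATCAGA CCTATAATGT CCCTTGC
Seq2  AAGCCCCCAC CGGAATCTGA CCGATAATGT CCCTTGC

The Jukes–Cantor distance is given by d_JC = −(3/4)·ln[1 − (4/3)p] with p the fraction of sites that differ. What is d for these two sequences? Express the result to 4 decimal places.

0.0858

Mismatches occur at site 6 (T↔C), site 18 (A↔T), site 23 (T↔G).
p = 3/37 = 0.081081.
d = −0.75 · ln(1 − (4/3)·0.081081) = −0.75 · ln(0.891892) = −0.75 · (-0.114410) = 0.0858.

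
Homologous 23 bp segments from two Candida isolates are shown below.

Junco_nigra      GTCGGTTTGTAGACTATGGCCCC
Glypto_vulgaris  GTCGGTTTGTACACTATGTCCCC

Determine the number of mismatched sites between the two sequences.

2

The sequences differ at positions 12 (G/C), 19 (G/T).
That gives 2 mismatches out of 23 aligned sites, so the Hamming distance is 2.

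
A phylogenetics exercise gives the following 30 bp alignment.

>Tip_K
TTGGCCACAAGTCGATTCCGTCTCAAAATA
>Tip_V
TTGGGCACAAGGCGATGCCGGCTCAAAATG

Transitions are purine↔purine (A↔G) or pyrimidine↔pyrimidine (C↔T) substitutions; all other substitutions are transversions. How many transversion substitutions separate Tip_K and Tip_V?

Differing sites — 5:C/G (Tv); 12:T/G (Tv); 17:T/G (Tv); 21:T/G (Tv); 30:A/G (Ti).
Of the 5 differences, 1 transition and 4 transversions, so the answer is 4.

4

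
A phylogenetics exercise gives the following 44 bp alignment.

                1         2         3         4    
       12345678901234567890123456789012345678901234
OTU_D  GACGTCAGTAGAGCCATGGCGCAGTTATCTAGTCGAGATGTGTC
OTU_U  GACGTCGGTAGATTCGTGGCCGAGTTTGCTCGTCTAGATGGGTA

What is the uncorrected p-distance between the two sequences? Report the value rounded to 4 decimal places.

The sequences differ at positions 7 (A/G), 13 (G/T), 14 (C/T), 16 (A/G), 21 (G/C), 22 (C/G), 27 (A/T), 28 (T/G), 31 (A/C), 35 (G/T), 41 (T/G), 44 (C/A).
There are 12 differences over 44 sites, so p = 12/44 = 0.2727.

0.2727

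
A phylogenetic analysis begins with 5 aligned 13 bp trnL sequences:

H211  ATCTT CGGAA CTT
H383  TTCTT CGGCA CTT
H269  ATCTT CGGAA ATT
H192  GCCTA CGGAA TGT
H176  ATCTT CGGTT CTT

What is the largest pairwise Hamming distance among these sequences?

Pairwise Hamming distances:
  H211 vs H383: 2
  H211 vs H269: 1
  H211 vs H192: 5
  H211 vs H176: 2
  H383 vs H269: 3
  H383 vs H192: 6
  H383 vs H176: 3
  H269 vs H192: 5
  H269 vs H176: 3
  H192 vs H176: 7
The largest is 7, between H192 and H176.

7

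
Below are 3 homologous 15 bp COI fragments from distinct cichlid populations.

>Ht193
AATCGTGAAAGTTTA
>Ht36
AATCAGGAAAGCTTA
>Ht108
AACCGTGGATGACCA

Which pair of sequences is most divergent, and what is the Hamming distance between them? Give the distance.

8

Pairwise Hamming distances:
  Ht193 vs Ht36: 3
  Ht193 vs Ht108: 6
  Ht36 vs Ht108: 8
The largest is 8, between Ht36 and Ht108.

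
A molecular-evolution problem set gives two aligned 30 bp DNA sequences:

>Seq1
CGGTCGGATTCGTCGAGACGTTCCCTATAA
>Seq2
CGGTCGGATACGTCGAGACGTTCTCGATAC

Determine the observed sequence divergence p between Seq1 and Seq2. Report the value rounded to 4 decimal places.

Differing sites — 10:T/A; 24:C/T; 26:T/G; 30:A/C.
There are 4 differences over 30 sites, so p = 4/30 = 0.1333.

0.1333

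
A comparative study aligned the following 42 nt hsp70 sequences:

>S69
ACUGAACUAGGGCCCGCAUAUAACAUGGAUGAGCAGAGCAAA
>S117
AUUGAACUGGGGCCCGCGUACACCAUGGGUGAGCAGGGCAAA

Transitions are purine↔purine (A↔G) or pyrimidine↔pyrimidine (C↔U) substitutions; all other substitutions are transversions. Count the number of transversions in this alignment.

Differing sites — 2:C/U (Ti); 9:A/G (Ti); 18:A/G (Ti); 21:U/C (Ti); 23:A/C (Tv); 29:A/G (Ti); 37:A/G (Ti).
Of the 7 differences, 6 transitions and 1 transversion, so the answer is 1.

1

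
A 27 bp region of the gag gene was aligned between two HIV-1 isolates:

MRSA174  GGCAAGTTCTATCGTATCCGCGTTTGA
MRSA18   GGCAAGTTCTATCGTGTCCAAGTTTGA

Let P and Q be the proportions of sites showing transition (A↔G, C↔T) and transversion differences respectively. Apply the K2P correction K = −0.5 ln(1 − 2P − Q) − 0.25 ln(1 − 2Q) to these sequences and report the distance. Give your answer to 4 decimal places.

Mismatches occur at site 16 (A/G, transition), site 20 (G/A, transition), site 21 (C/A, transversion).
Of the 3 differences, 2 transitions and 1 transversion over 27 sites: P = 2/27 = 0.074074, Q = 1/27 = 0.037037.
d = −0.5·ln(0.814815) − 0.25·ln(0.925926) = −0.5·(-0.204794) − 0.25·(-0.076961) = 0.1216.

0.1216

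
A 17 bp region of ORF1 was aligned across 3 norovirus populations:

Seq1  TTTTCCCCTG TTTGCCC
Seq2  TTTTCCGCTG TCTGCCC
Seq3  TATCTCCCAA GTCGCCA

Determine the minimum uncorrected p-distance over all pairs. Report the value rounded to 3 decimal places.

Pairwise Hamming distances:
  Seq1 vs Seq2: 2
  Seq1 vs Seq3: 8
  Seq2 vs Seq3: 10
The smallest is 2 mismatches, between Seq1 and Seq2; p = 2/17 = 0.118.

0.118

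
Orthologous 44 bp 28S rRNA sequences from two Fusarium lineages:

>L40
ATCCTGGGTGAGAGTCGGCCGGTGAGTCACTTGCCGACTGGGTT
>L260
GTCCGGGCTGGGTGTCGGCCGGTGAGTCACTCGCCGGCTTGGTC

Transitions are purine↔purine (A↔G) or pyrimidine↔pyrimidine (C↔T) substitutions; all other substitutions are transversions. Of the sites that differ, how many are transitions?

Mismatches occur at site 1 (A/G, transition), site 5 (T/G, transversion), site 8 (G/C, transversion), site 11 (A/G, transition), site 13 (A/T, transversion), site 32 (T/C, transition), site 37 (A/G, transition), site 40 (G/T, transversion), site 44 (T/C, transition).
Of the 9 differences, 5 transitions and 4 transversions, so the answer is 5.

5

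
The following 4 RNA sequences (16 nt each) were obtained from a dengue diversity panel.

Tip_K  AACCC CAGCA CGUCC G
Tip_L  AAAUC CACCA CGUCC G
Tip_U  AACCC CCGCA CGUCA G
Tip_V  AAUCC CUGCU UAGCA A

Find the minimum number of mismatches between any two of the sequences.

Pairwise Hamming distances:
  Tip_K vs Tip_L: 3
  Tip_K vs Tip_U: 2
  Tip_K vs Tip_V: 8
  Tip_L vs Tip_U: 5
  Tip_L vs Tip_V: 10
  Tip_U vs Tip_V: 7
The smallest is 2, between Tip_K and Tip_U.

2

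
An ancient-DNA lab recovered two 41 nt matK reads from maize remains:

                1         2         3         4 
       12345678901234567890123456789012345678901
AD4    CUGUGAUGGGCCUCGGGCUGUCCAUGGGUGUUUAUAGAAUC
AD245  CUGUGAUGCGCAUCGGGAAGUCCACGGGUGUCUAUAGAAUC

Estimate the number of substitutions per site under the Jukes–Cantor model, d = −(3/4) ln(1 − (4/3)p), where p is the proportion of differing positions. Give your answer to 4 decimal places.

The sequences differ at positions 9 (G/C), 12 (C/A), 18 (C/A), 19 (U/A), 25 (U/C), 32 (U/C).
p = 6/41 = 0.146341.
d = −0.75 · ln(1 − (4/3)·0.146341) = −0.75 · ln(0.804879) = −0.75 · (-0.217063) = 0.1628.

0.1628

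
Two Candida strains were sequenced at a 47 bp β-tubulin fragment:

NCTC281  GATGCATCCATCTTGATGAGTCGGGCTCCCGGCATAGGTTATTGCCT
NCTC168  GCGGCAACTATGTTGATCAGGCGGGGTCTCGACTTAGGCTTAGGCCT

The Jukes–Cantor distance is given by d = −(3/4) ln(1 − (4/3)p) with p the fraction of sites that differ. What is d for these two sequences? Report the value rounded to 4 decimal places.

The sequences differ at positions 2 (A/C), 3 (T/G), 7 (T/A), 9 (C/T), 12 (C/G), 18 (G/C), 21 (T/G), 26 (C/G), 29 (C/T), 32 (G/A), 34 (A/T), 39 (T/C), 41 (A/T), 42 (T/A), 43 (T/G).
p = 15/47 = 0.319149.
d = −0.75 · ln(1 − (4/3)·0.319149) = −0.75 · ln(0.574468) = −0.75 · (-0.554311) = 0.4157.

0.4157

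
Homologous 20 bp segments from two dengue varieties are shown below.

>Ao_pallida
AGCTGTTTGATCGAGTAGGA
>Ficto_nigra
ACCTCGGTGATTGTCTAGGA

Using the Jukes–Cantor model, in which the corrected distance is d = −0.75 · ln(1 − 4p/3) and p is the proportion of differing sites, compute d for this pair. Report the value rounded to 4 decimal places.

0.4715

Differing sites — 2:G/C; 5:G/C; 6:T/G; 7:T/G; 12:C/T; 14:A/T; 15:G/C.
p = 7/20 = 0.350000.
d = −0.75 · ln(1 − (4/3)·0.350000) = −0.75 · ln(0.533333) = −0.75 · (-0.628609) = 0.4715.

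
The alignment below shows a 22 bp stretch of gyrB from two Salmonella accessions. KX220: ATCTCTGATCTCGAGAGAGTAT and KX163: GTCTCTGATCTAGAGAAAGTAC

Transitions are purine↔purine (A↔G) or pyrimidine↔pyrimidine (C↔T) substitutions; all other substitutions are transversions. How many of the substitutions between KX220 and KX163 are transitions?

Mismatches occur at site 1 (A↔G, transition), site 12 (C↔A, transversion), site 17 (G↔A, transition), site 22 (T↔C, transition).
Of the 4 differences, 3 transitions and 1 transversion, so the answer is 3.

3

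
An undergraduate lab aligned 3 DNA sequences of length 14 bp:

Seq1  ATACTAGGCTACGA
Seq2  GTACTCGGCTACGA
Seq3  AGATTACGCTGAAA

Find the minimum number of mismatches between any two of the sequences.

Pairwise Hamming distances:
  Seq1 vs Seq2: 2
  Seq1 vs Seq3: 6
  Seq2 vs Seq3: 8
The smallest is 2, between Seq1 and Seq2.

2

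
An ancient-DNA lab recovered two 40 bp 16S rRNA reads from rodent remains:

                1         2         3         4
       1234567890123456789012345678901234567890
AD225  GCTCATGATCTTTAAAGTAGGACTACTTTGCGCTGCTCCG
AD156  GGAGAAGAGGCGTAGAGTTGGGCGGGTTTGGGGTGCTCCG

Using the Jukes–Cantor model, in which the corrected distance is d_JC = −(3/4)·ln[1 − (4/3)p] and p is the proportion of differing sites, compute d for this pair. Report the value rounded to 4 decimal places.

0.5716

Mismatches occur at site 2 (C→G), site 3 (T→A), site 4 (C→G), site 6 (T→A), site 9 (T→G), site 10 (C→G), site 11 (T→C), site 12 (T→G), site 15 (A→G), site 19 (A→T), site 22 (A→G), site 24 (T→G), site 25 (A→G), site 26 (C→G), site 31 (C→G), site 33 (C→G).
p = 16/40 = 0.400000.
d = −0.75 · ln(1 − (4/3)·0.400000) = −0.75 · ln(0.466667) = −0.75 · (-0.762139) = 0.5716.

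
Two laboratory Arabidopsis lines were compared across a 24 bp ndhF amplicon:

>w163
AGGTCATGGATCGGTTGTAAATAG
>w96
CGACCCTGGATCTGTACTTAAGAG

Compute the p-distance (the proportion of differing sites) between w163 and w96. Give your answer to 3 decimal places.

The sequences differ at positions 1 (A/C), 3 (G/A), 4 (T/C), 6 (A/C), 13 (G/T), 16 (T/A), 17 (G/C), 19 (A/T), 22 (T/G).
There are 9 differences over 24 sites, so p = 9/24 = 0.375.

0.375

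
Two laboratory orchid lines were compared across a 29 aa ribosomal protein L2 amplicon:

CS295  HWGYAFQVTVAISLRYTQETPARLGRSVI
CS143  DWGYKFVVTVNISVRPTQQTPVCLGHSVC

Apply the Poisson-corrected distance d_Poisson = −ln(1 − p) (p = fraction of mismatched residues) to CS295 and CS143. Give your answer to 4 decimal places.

Differing sites — 1:H/D; 5:A/K; 7:Q/V; 11:A/N; 14:L/V; 16:Y/P; 19:E/Q; 22:A/V; 23:R/C; 26:R/H; 29:I/C.
p = 11/29 = 0.379310.
d = −ln(1 − 0.379310) = −ln(0.620690) = 0.4769.

0.4769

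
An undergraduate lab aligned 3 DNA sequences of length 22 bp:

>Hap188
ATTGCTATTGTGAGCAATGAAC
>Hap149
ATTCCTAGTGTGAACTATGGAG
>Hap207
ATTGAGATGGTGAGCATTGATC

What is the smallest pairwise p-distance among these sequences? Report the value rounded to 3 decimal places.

0.227

Pairwise Hamming distances:
  Hap188 vs Hap149: 6
  Hap188 vs Hap207: 5
  Hap149 vs Hap207: 11
The smallest is 5 mismatches, between Hap188 and Hap207; p = 5/22 = 0.227.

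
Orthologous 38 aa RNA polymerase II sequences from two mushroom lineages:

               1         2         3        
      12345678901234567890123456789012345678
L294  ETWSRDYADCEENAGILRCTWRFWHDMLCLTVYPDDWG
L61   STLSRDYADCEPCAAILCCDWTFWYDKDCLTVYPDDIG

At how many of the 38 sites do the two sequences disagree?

12

The sequences differ at positions 1 (E/S), 3 (W/L), 12 (E/P), 13 (N/C), 15 (G/A), 18 (R/C), 20 (T/D), 22 (R/T), 25 (H/Y), 27 (M/K), 28 (L/D), 37 (W/I).
That gives 12 mismatches out of 38 aligned sites, so the Hamming distance is 12.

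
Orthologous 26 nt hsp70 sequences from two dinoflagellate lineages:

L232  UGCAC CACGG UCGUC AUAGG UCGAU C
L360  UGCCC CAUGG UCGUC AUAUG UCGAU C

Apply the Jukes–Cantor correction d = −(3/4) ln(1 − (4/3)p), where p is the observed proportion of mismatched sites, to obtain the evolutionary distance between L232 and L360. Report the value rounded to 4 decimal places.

0.1253

Differing sites — 4:A/C; 8:C/U; 19:G/U.
p = 3/26 = 0.115385.
d = −0.75 · ln(1 − (4/3)·0.115385) = −0.75 · ln(0.846153) = −0.75 · (-0.167055) = 0.1253.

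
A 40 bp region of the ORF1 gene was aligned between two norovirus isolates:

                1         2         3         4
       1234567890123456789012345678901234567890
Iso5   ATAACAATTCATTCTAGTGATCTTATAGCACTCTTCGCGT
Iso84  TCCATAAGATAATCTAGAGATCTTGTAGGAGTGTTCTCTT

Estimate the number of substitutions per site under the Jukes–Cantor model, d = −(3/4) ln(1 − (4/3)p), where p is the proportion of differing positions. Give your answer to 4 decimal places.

0.5199

Differing sites — 1:A/T; 2:T/C; 3:A/C; 5:C/T; 8:T/G; 9:T/A; 10:C/T; 12:T/A; 18:T/A; 25:A/G; 29:C/G; 31:C/G; 33:C/G; 37:G/T; 39:G/T.
p = 15/40 = 0.375000.
d = −0.75 · ln(1 − (4/3)·0.375000) = −0.75 · ln(0.500000) = −0.75 · (-0.693147) = 0.5199.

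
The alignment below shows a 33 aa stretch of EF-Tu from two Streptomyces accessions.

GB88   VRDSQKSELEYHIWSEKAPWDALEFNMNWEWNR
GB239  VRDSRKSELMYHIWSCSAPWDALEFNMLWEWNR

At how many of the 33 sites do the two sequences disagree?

5

Mismatches occur at site 5 (Q→R), site 10 (E→M), site 16 (E→C), site 17 (K→S), site 28 (N→L).
That gives 5 mismatches out of 33 aligned sites, so the Hamming distance is 5.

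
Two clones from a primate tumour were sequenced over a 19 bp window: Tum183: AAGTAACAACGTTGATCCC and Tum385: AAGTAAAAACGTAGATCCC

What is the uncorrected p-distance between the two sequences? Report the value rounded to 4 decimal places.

Differing sites — 7:C/A; 13:T/A.
There are 2 differences over 19 sites, so p = 2/19 = 0.1053.

0.1053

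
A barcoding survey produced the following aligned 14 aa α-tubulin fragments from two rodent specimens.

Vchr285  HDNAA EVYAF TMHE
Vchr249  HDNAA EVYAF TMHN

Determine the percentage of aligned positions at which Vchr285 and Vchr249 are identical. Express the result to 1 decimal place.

92.9%

Differing sites — 14:E/N.
13 of the 14 sites match, so the percent identity is 13/14 × 100 = 92.9%.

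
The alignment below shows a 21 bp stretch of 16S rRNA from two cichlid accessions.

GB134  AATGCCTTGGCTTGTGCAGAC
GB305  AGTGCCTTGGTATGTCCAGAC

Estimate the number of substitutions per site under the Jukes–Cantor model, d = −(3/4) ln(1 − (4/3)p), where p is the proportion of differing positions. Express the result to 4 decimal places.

Differing sites — 2:A/G; 11:C/T; 12:T/A; 16:G/C.
p = 4/21 = 0.190476.
d = −0.75 · ln(1 − (4/3)·0.190476) = −0.75 · ln(0.746032) = −0.75 · (-0.292987) = 0.2197.

0.2197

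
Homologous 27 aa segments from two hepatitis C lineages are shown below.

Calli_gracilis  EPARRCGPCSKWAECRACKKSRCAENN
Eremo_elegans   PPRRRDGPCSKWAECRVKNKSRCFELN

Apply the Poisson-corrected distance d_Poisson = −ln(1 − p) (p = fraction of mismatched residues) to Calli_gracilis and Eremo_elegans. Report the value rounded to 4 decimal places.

The sequences differ at positions 1 (E/P), 3 (A/R), 6 (C/D), 17 (A/V), 18 (C/K), 19 (K/N), 24 (A/F), 26 (N/L).
p = 8/27 = 0.296296.
d = −ln(1 − 0.296296) = −ln(0.703704) = 0.3514.

0.3514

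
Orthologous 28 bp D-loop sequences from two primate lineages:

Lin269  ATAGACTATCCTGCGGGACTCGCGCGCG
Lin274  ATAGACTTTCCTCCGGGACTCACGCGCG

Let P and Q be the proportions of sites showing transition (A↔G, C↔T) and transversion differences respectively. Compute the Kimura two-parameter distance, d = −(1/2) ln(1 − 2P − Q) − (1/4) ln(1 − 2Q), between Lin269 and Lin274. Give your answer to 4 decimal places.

The sequences differ at positions 8 (A/T, transversion), 13 (G/C, transversion), 22 (G/A, transition).
Of the 3 differences, 1 transition and 2 transversions over 28 sites: P = 1/28 = 0.035714, Q = 2/28 = 0.071429.
d = −0.5·ln(0.857143) − 0.25·ln(0.857142) = −0.5·(-0.154151) − 0.25·(-0.154152) = 0.1156.

0.1156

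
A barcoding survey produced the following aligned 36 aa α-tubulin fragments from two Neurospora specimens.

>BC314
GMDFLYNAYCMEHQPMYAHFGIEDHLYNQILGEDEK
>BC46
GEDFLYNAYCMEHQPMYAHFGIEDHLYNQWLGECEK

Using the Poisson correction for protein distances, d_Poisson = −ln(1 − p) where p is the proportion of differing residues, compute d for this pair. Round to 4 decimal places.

0.0870

Mismatches occur at site 2 (M→E), site 30 (I→W), site 34 (D→C).
p = 3/36 = 0.083333.
d = −ln(1 − 0.083333) = −ln(0.916667) = 0.0870.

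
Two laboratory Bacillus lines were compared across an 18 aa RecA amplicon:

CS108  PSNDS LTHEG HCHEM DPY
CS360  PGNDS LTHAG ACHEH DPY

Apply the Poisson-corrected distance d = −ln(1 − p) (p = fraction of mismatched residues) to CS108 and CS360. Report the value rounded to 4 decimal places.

0.2513

Differing sites — 2:S/G; 9:E/A; 11:H/A; 15:M/H.
p = 4/18 = 0.222222.
d = −ln(1 − 0.222222) = −ln(0.777778) = 0.2513.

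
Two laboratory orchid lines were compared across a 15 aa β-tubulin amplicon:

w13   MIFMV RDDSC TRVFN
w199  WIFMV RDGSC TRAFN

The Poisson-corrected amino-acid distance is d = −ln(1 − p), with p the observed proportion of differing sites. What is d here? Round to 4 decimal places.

Mismatches occur at site 1 (M/W), site 8 (D/G), site 13 (V/A).
p = 3/15 = 0.200000.
d = −ln(1 − 0.200000) = −ln(0.800000) = 0.2231.

0.2231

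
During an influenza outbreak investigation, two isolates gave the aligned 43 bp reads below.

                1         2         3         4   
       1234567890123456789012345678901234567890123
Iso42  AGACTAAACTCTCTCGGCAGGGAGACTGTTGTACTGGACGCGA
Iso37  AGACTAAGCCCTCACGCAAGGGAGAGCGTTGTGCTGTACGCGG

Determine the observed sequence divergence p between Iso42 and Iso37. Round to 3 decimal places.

Mismatches occur at site 8 (A↔G), site 10 (T↔C), site 14 (T↔A), site 17 (G↔C), site 18 (C↔A), site 26 (C↔G), site 27 (T↔C), site 33 (A↔G), site 37 (G↔T), site 43 (A↔G).
There are 10 differences over 43 sites, so p = 10/43 = 0.233.

0.233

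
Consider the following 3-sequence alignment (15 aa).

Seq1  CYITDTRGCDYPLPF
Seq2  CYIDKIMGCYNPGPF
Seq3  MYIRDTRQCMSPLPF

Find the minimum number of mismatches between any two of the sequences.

Pairwise Hamming distances:
  Seq1 vs Seq2: 7
  Seq1 vs Seq3: 5
  Seq2 vs Seq3: 9
The smallest is 5, between Seq1 and Seq3.

5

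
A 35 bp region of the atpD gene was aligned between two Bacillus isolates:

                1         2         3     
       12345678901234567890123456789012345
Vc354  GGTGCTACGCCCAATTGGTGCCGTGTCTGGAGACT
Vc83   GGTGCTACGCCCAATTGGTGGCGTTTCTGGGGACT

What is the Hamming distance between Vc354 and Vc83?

3

The sequences differ at positions 21 (C/G), 25 (G/T), 31 (A/G).
That gives 3 mismatches out of 35 aligned sites, so the Hamming distance is 3.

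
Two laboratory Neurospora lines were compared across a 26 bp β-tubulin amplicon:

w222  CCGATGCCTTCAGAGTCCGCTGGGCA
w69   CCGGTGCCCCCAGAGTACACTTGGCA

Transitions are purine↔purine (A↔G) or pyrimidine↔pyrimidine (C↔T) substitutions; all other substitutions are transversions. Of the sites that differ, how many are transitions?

Differing sites — 4:A/G (Ti); 9:T/C (Ti); 10:T/C (Ti); 17:C/A (Tv); 19:G/A (Ti); 22:G/T (Tv).
Of the 6 differences, 4 transitions and 2 transversions, so the answer is 4.

4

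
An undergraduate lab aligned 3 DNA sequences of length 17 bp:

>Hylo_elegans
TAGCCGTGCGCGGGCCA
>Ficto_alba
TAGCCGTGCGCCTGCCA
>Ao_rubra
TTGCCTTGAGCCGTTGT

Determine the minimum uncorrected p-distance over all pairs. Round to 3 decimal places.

0.118

Pairwise Hamming distances:
  Hylo_elegans vs Ficto_alba: 2
  Hylo_elegans vs Ao_rubra: 8
  Ficto_alba vs Ao_rubra: 8
The smallest is 2 mismatches, between Hylo_elegans and Ficto_alba; p = 2/17 = 0.118.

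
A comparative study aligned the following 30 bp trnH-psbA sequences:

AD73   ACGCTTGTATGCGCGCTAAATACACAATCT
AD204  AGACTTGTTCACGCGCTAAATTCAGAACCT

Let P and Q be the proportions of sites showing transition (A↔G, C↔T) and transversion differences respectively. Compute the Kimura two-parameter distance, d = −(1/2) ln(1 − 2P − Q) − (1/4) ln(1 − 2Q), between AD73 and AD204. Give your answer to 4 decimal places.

Mismatches occur at site 2 (C↔G, transversion), site 3 (G↔A, transition), site 9 (A↔T, transversion), site 10 (T↔C, transition), site 11 (G↔A, transition), site 22 (A↔T, transversion), site 25 (C↔G, transversion), site 28 (T↔C, transition).
Of the 8 differences, 4 transitions and 4 transversions over 30 sites: P = 4/30 = 0.133333, Q = 4/30 = 0.133333.
d = −0.5·ln(0.600001) − 0.25·ln(0.733334) = −0.5·(-0.510824) − 0.25·(-0.310154) = 0.3330.

0.3330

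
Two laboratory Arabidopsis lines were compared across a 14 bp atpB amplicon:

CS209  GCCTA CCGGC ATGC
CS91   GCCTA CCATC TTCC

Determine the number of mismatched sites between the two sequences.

4

The sequences differ at positions 8 (G/A), 9 (G/T), 11 (A/T), 13 (G/C).
That gives 4 mismatches out of 14 aligned sites, so the Hamming distance is 4.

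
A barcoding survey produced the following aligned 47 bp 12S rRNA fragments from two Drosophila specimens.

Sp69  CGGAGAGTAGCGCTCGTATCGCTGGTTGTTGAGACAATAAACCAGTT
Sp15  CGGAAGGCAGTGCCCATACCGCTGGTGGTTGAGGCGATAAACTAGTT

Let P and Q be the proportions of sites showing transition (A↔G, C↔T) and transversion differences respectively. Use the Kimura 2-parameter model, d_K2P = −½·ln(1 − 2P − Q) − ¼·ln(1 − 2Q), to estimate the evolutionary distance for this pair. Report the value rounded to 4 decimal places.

0.3069

Mismatches occur at site 5 (G→A, transition), site 6 (A→G, transition), site 8 (T→C, transition), site 11 (C→T, transition), site 14 (T→C, transition), site 16 (G→A, transition), site 19 (T→C, transition), site 27 (T→G, transversion), site 34 (A→G, transition), site 36 (A→G, transition), site 43 (C→T, transition).
Of the 11 differences, 10 transitions and 1 transversion over 47 sites: P = 10/47 = 0.212766, Q = 1/47 = 0.021277.
d = −0.5·ln(0.553191) − 0.25·ln(0.957446) = −0.5·(-0.592052) − 0.25·(-0.043486) = 0.3069.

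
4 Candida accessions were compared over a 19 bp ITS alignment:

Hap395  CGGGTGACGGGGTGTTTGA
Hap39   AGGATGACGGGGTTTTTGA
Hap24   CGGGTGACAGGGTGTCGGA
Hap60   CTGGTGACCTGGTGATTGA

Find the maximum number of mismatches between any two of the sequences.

7

Pairwise Hamming distances:
  Hap395 vs Hap39: 3
  Hap395 vs Hap24: 3
  Hap395 vs Hap60: 4
  Hap39 vs Hap24: 6
  Hap39 vs Hap60: 7
  Hap24 vs Hap60: 6
The largest is 7, between Hap39 and Hap60.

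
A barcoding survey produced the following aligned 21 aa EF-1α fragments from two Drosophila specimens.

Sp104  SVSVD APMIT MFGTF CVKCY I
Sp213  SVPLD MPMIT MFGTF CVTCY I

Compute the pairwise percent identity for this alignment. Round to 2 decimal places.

Mismatches occur at site 3 (S/P), site 4 (V/L), site 6 (A/M), site 18 (K/T).
17 of the 21 sites match, so the percent identity is 17/21 × 100 = 80.95%.

80.95%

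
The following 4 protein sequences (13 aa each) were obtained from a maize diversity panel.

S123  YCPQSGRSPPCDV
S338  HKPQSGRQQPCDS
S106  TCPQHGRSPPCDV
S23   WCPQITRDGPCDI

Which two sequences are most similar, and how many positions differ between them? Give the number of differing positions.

Pairwise Hamming distances:
  S123 vs S338: 5
  S123 vs S106: 2
  S123 vs S23: 6
  S338 vs S106: 6
  S338 vs S23: 7
  S106 vs S23: 6
The smallest is 2, between S123 and S106.

2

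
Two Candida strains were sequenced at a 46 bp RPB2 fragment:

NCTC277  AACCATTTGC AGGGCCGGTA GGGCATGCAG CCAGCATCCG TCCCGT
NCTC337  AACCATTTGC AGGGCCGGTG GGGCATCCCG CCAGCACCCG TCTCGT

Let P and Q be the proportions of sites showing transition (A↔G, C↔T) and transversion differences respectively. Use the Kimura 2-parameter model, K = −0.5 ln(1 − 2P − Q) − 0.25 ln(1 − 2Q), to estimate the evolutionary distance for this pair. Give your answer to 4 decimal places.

Differing sites — 20:A/G (Ti); 27:G/C (Tv); 29:A/C (Tv); 37:T/C (Ti); 43:C/T (Ti).
Of the 5 differences, 3 transitions and 2 transversions over 46 sites: P = 3/46 = 0.065217, Q = 2/46 = 0.043478.
d = −0.5·ln(0.826088) − 0.25·ln(0.913044) = −0.5·(-0.191054) − 0.25·(-0.090971) = 0.1183.

0.1183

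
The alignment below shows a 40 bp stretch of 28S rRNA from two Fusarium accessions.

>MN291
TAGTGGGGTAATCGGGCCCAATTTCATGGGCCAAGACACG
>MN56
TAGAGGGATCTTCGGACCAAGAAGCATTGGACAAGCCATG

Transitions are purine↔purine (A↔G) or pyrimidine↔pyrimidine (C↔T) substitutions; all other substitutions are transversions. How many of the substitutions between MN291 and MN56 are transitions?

Differing sites — 4:T/A (Tv); 8:G/A (Ti); 10:A/C (Tv); 11:A/T (Tv); 16:G/A (Ti); 19:C/A (Tv); 21:A/G (Ti); 22:T/A (Tv); 23:T/A (Tv); 24:T/G (Tv); 28:G/T (Tv); 31:C/A (Tv); 36:A/C (Tv); 39:C/T (Ti).
Of the 14 differences, 4 transitions and 10 transversions, so the answer is 4.

4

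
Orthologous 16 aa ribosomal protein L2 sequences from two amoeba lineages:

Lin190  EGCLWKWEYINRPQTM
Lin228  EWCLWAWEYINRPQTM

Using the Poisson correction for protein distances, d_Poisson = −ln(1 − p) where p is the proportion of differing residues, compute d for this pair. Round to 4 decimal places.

Mismatches occur at site 2 (G↔W), site 6 (K↔A).
p = 2/16 = 0.125000.
d = −ln(1 − 0.125000) = −ln(0.875000) = 0.1335.

0.1335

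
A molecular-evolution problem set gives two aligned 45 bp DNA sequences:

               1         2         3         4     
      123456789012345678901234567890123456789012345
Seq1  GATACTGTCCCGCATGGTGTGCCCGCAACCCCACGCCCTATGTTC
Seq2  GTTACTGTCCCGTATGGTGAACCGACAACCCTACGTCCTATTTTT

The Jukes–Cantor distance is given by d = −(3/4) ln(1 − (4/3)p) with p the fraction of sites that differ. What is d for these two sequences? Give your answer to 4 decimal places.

0.2635

The sequences differ at positions 2 (A/T), 13 (C/T), 20 (T/A), 21 (G/A), 24 (C/G), 25 (G/A), 32 (C/T), 36 (C/T), 42 (G/T), 45 (C/T).
p = 10/45 = 0.222222.
d = −0.75 · ln(1 − (4/3)·0.222222) = −0.75 · ln(0.703704) = −0.75 · (-0.351397) = 0.2635.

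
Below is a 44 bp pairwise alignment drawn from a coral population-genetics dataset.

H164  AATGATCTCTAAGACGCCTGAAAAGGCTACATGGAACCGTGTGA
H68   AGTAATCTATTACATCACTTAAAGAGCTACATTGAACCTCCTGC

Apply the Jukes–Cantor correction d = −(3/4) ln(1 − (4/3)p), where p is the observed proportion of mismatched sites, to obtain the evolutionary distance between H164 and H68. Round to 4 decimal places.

Mismatches occur at site 2 (A/G), site 4 (G/A), site 9 (C/A), site 11 (A/T), site 13 (G/C), site 15 (C/T), site 16 (G/C), site 17 (C/A), site 20 (G/T), site 24 (A/G), site 25 (G/A), site 33 (G/T), site 39 (G/T), site 40 (T/C), site 41 (G/C), site 44 (A/C).
p = 16/44 = 0.363636.
d = −0.75 · ln(1 − (4/3)·0.363636) = −0.75 · ln(0.515152) = −0.75 · (-0.663293) = 0.4975.

0.4975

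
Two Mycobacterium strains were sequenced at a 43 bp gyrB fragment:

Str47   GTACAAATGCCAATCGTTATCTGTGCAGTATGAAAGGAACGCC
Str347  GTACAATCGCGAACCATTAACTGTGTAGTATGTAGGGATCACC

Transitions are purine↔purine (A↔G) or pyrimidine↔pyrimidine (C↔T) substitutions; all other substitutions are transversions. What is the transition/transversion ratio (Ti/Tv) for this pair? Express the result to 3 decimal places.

1.200

Mismatches occur at site 7 (A↔T, transversion), site 8 (T↔C, transition), site 11 (C↔G, transversion), site 14 (T↔C, transition), site 16 (G↔A, transition), site 20 (T↔A, transversion), site 26 (C↔T, transition), site 33 (A↔T, transversion), site 35 (A↔G, transition), site 39 (A↔T, transversion), site 41 (G↔A, transition).
Of the 11 differences, 6 transitions and 5 transversions, so Ti/Tv = 6/5 = 1.200.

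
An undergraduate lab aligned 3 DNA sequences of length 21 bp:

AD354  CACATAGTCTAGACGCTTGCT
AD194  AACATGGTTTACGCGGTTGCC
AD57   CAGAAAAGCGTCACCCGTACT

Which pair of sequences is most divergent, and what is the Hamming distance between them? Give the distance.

15

Pairwise Hamming distances:
  AD354 vs AD194: 7
  AD354 vs AD57: 10
  AD194 vs AD57: 15
The largest is 15, between AD194 and AD57.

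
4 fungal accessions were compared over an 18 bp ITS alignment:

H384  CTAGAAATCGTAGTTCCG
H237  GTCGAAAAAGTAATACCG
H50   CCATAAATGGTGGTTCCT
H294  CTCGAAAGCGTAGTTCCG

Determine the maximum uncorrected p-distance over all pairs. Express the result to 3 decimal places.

0.556

Pairwise Hamming distances:
  H384 vs H237: 6
  H384 vs H50: 5
  H384 vs H294: 2
  H237 vs H50: 10
  H237 vs H294: 5
  H50 vs H294: 7
The largest is 10 mismatches, between H237 and H50; p = 10/18 = 0.556.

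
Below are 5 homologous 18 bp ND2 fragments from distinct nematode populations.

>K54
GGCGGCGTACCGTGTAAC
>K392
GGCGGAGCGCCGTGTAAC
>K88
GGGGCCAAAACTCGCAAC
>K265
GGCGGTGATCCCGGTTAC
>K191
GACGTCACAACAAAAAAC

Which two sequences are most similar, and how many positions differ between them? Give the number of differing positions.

3

Pairwise Hamming distances:
  K54 vs K392: 3
  K54 vs K88: 8
  K54 vs K265: 6
  K54 vs K191: 9
  K392 vs K88: 10
  K392 vs K265: 6
  K392 vs K191: 10
  K88 vs K265: 10
  K88 vs K191: 8
  K265 vs K191: 12
The smallest is 3, between K54 and K392.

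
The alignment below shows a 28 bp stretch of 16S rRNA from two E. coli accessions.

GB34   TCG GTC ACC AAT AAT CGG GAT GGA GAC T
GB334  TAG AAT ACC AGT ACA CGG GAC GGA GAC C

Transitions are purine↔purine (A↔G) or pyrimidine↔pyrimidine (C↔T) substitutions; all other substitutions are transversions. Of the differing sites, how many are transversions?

Differing sites — 2:C/A (Tv); 4:G/A (Ti); 5:T/A (Tv); 6:C/T (Ti); 11:A/G (Ti); 14:A/C (Tv); 15:T/A (Tv); 21:T/C (Ti); 28:T/C (Ti).
Of the 9 differences, 5 transitions and 4 transversions, so the answer is 4.

4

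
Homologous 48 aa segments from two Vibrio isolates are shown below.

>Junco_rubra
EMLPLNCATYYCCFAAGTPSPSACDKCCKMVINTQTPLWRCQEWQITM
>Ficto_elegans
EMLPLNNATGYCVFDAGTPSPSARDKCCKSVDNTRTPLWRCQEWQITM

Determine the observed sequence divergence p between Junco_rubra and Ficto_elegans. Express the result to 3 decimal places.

Mismatches occur at site 7 (C→N), site 10 (Y→G), site 13 (C→V), site 15 (A→D), site 24 (C→R), site 30 (M→S), site 32 (I→D), site 35 (Q→R).
There are 8 differences over 48 sites, so p = 8/48 = 0.167.

0.167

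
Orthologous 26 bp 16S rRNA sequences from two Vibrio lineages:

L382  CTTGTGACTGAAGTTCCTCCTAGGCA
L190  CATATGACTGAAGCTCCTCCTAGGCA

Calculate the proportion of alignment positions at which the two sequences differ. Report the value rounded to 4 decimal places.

0.1154

Differing sites — 2:T/A; 4:G/A; 14:T/C.
There are 3 differences over 26 sites, so p = 3/26 = 0.1154.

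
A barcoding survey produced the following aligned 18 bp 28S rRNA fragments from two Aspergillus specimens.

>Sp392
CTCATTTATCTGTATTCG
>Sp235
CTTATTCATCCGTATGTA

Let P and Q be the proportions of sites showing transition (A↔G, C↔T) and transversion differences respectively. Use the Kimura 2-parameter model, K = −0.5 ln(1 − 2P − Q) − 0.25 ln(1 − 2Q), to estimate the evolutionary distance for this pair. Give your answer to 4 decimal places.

0.5017

Differing sites — 3:C/T (Ti); 7:T/C (Ti); 11:T/C (Ti); 16:T/G (Tv); 17:C/T (Ti); 18:G/A (Ti).
Of the 6 differences, 5 transitions and 1 transversion over 18 sites: P = 5/18 = 0.277778, Q = 1/18 = 0.055556.
d = −0.5·ln(0.388888) − 0.25·ln(0.888888) = −0.5·(-0.944464) − 0.25·(-0.117784) = 0.5017.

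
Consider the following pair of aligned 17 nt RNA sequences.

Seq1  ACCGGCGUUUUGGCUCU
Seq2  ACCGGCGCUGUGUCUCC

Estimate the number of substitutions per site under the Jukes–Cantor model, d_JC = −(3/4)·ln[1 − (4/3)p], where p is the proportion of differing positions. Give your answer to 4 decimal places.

Differing sites — 8:U/C; 10:U/G; 13:G/U; 17:U/C.
p = 4/17 = 0.235294.
d = −0.75 · ln(1 − (4/3)·0.235294) = −0.75 · ln(0.686275) = −0.75 · (-0.376477) = 0.2824.

0.2824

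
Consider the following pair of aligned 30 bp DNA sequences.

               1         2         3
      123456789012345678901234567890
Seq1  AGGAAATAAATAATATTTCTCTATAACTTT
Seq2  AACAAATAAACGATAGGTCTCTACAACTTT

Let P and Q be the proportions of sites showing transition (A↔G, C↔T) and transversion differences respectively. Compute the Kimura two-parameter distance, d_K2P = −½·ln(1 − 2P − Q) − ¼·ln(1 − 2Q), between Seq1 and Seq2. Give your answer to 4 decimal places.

0.2842

Mismatches occur at site 2 (G↔A, transition), site 3 (G↔C, transversion), site 11 (T↔C, transition), site 12 (A↔G, transition), site 16 (T↔G, transversion), site 17 (T↔G, transversion), site 24 (T↔C, transition).
Of the 7 differences, 4 transitions and 3 transversions over 30 sites: P = 4/30 = 0.133333, Q = 3/30 = 0.100000.
d = −0.5·ln(0.633334) − 0.25·ln(0.800000) = −0.5·(-0.456757) − 0.25·(-0.223144) = 0.2842.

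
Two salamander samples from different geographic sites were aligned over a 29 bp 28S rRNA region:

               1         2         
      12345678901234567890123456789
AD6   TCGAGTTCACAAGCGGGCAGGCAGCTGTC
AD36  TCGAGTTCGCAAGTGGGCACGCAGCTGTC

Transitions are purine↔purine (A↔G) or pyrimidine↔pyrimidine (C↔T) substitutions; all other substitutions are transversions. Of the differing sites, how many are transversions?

1

Differing sites — 9:A/G (Ti); 14:C/T (Ti); 20:G/C (Tv).
Of the 3 differences, 2 transitions and 1 transversion, so the answer is 1.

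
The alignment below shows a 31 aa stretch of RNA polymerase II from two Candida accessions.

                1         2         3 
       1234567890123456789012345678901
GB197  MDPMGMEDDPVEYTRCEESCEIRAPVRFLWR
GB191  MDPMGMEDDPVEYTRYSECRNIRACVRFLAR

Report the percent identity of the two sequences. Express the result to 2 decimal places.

77.42%

The sequences differ at positions 16 (C/Y), 17 (E/S), 19 (S/C), 20 (C/R), 21 (E/N), 25 (P/C), 30 (W/A).
24 of the 31 sites match, so the percent identity is 24/31 × 100 = 77.42%.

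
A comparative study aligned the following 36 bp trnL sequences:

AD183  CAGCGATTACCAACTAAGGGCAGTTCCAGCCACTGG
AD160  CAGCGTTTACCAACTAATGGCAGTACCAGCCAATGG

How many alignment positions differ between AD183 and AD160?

4

Mismatches occur at site 6 (A/T), site 18 (G/T), site 25 (T/A), site 33 (C/A).
That gives 4 mismatches out of 36 aligned sites, so the Hamming distance is 4.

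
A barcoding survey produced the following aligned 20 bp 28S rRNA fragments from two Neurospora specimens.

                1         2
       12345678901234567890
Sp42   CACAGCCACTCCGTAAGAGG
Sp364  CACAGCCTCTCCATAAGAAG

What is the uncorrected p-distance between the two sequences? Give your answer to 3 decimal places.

Differing sites — 8:A/T; 13:G/A; 19:G/A.
There are 3 differences over 20 sites, so p = 3/20 = 0.150.

0.150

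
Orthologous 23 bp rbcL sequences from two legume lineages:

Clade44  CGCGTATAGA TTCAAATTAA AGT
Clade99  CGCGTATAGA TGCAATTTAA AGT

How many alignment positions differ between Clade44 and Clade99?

The sequences differ at positions 12 (T/G), 16 (A/T).
That gives 2 mismatches out of 23 aligned sites, so the Hamming distance is 2.

2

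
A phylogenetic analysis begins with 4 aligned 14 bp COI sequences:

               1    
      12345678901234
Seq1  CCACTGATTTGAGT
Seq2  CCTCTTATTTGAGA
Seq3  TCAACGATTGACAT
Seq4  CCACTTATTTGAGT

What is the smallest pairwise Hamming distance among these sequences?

Pairwise Hamming distances:
  Seq1 vs Seq2: 3
  Seq1 vs Seq3: 7
  Seq1 vs Seq4: 1
  Seq2 vs Seq3: 10
  Seq2 vs Seq4: 2
  Seq3 vs Seq4: 8
The smallest is 1, between Seq1 and Seq4.

1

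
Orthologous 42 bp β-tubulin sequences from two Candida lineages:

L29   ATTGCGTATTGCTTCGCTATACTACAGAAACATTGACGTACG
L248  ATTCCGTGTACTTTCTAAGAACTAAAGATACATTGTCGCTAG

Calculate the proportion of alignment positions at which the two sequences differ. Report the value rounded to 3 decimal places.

The sequences differ at positions 4 (G/C), 8 (A/G), 10 (T/A), 11 (G/C), 12 (C/T), 16 (G/T), 17 (C/A), 18 (T/A), 19 (A/G), 20 (T/A), 25 (C/A), 29 (A/T), 36 (A/T), 39 (T/C), 40 (A/T), 41 (C/A).
There are 16 differences over 42 sites, so p = 16/42 = 0.381.

0.381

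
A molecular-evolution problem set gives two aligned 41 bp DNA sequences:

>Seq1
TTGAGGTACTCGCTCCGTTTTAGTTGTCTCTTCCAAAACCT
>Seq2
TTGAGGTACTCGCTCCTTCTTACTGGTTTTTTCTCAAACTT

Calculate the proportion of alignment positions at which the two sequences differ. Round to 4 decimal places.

Differing sites — 17:G/T; 19:T/C; 23:G/C; 25:T/G; 28:C/T; 30:C/T; 34:C/T; 35:A/C; 40:C/T.
There are 9 differences over 41 sites, so p = 9/41 = 0.2195.

0.2195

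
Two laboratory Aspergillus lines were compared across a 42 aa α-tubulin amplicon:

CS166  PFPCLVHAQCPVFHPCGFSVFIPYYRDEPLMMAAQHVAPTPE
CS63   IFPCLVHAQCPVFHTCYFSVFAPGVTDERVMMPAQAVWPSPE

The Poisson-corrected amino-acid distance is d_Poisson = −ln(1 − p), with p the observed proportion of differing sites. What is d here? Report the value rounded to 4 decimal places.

0.3704

The sequences differ at positions 1 (P/I), 15 (P/T), 17 (G/Y), 22 (I/A), 24 (Y/G), 25 (Y/V), 26 (R/T), 29 (P/R), 30 (L/V), 33 (A/P), 36 (H/A), 38 (A/W), 40 (T/S).
p = 13/42 = 0.309524.
d = −ln(1 − 0.309524) = −ln(0.690476) = 0.3704.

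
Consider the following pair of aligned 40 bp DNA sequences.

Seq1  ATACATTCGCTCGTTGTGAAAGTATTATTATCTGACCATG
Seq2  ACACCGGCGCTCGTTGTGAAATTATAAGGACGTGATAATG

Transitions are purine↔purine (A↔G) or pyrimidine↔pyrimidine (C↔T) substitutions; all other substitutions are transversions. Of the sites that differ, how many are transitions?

Mismatches occur at site 2 (T↔C, transition), site 5 (A↔C, transversion), site 6 (T↔G, transversion), site 7 (T↔G, transversion), site 22 (G↔T, transversion), site 26 (T↔A, transversion), site 28 (T↔G, transversion), site 29 (T↔G, transversion), site 31 (T↔C, transition), site 32 (C↔G, transversion), site 36 (C↔T, transition), site 37 (C↔A, transversion).
Of the 12 differences, 3 transitions and 9 transversions, so the answer is 3.

3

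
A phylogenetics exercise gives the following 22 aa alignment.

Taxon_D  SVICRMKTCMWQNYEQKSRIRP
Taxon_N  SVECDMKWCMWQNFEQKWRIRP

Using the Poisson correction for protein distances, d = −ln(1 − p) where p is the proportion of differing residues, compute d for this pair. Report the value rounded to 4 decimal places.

0.2578

Mismatches occur at site 3 (I→E), site 5 (R→D), site 8 (T→W), site 14 (Y→F), site 18 (S→W).
p = 5/22 = 0.227273.
d = −ln(1 − 0.227273) = −ln(0.772727) = 0.2578.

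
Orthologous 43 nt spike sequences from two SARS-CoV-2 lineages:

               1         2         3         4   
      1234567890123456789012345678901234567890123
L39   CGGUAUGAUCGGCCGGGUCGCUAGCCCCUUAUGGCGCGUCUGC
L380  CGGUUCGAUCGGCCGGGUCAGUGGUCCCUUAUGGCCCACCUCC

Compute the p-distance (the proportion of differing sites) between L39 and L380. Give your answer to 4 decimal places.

Mismatches occur at site 5 (A/U), site 6 (U/C), site 20 (G/A), site 21 (C/G), site 23 (A/G), site 25 (C/U), site 36 (G/C), site 38 (G/A), site 39 (U/C), site 42 (G/C).
There are 10 differences over 43 sites, so p = 10/43 = 0.2326.

0.2326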